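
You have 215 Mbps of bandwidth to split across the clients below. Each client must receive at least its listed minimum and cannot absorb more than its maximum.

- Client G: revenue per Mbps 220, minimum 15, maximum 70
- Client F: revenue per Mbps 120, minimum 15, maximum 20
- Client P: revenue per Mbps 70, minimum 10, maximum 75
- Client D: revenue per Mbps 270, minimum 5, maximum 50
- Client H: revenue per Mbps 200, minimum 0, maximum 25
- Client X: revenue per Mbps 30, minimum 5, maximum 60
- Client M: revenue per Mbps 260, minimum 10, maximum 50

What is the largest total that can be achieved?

Meeting every minimum uses 15+15+10+5+0+5+10 = 60 Mbps, leaving 155.
Order the clients by revenue per Mbps: Client D 270 > Client M 260 > Client G 220 > Client H 200 > Client F 120 > Client P 70 > Client X 30.
Client D: +45 to 50 (cap) ; 110 left.
Client M takes 40 more to reach its cap of 50 ; 70 left.
Give Client G 55 more to hit its cap of 70 ; 15 left.
Only 15 left; Client H takes them to reach 15.
Total = 220×70 + 120×15 + 70×10 + 270×50 + 200×15 + 30×5 + 260×50 = 47550.

47550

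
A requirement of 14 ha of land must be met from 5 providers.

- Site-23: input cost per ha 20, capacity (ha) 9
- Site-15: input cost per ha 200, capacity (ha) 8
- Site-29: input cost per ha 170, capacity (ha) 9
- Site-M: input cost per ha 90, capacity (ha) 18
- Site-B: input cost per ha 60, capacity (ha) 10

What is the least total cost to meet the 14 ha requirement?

480

Use providers in increasing cost order.
Site-23 at 20: take all 9 ha — 5 still needed.
Site-B (60): take the remaining 5 — done.
Site-M, Site-29, Site-15: unused.
Cost = 9×20 + 5×60 = 480.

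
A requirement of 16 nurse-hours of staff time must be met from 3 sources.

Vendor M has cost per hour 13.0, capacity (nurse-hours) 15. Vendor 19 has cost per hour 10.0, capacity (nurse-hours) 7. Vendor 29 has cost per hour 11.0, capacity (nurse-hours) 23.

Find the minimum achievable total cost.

Cheapest first:
Vendor 19 at 10.0: take all 7 nurse-hours → 9 still needed.
Vendor 29 (11.0): take the remaining 9 → done.
Vendor M: unused.
Cost = 7×10.0 + 9×11.0 = 169.

169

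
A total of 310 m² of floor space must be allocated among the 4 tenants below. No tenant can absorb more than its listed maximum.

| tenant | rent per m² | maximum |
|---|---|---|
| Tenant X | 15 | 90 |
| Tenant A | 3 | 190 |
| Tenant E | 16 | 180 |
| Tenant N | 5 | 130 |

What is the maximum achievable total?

4430

Highest rent per m² first: Tenant E 16 > Tenant X 15 > Tenant N 5 > Tenant A 3.
Tenant E takes 180 to reach its cap of 180 → 130 left.
Give Tenant X 90 to hit its cap of 90 → 40 left.
Tenant N has room for 130 but only 40 remain, so it gets 40.
Total = 15×90 + 16×180 + 5×40 = 4430.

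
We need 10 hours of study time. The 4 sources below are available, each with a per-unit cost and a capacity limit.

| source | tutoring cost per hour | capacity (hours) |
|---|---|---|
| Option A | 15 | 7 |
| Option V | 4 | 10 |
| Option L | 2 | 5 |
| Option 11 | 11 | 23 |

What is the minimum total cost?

Cheapest first:
Option L (2): use full 5 → 5 hours to go.
Take 5 from Option V at 4 to finish.
Option 11, Option A: unused.
Cost = 5×2 + 5×4 = 30.

30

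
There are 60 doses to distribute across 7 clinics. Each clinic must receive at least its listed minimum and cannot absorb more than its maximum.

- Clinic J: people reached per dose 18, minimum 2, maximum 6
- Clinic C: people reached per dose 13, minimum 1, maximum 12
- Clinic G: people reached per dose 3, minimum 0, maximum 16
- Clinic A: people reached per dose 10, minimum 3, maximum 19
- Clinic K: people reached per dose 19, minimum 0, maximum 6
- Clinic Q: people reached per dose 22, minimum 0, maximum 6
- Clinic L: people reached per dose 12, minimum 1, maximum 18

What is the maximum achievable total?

846

Meeting every minimum uses 2+1+0+3+0+0+1 = 7 doses, leaving 53.
Order the clinics by people reached per dose: Clinic Q 22 > Clinic K 19 > Clinic J 18 > Clinic C 13 > Clinic L 12 > Clinic A 10 > Clinic G 3.
Give Clinic Q 6 more to hit its cap of 6 — 47 left.
Clinic K takes 6 more to reach its cap of 6 — 41 left.
Clinic J: +4 to 6 (cap) — 37 left.
Clinic C: +11 to 12 (cap) — 26 left.
Clinic L: +17 to 18 (cap) — 9 left.
Only 9 left; Clinic A takes them to reach 12.
Total = 18×6 + 13×12 + 10×12 + 19×6 + 22×6 + 12×18 = 846.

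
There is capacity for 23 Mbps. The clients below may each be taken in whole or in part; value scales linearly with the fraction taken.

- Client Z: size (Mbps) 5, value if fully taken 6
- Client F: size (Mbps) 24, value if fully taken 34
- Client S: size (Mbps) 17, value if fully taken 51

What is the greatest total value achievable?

Sort by value density: Client S 51/17≈3, Client F 34/24≈1.42, Client Z 6/5≈1.2.
Client S: take in full, 17 Mbps for value 51 — 6 left.
6 Mbps left: a 6/24 share of Client F gives 34×6/24 = 8.5.
Total value = 59.5.

59.5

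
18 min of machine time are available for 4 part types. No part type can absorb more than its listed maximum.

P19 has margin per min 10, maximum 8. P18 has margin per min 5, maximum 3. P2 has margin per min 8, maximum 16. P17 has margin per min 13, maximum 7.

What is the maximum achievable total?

Order the part types by margin per min: P17 13 > P19 10 > P2 8 > P18 5.
P17: +7 to 7 (cap) → 11 left.
P19 takes 8 to reach its cap of 8 → 3 left.
P2 has room for 16 but only 3 remain, so it gets 3.
Total = 10×8 + 8×3 + 13×7 = 195.

195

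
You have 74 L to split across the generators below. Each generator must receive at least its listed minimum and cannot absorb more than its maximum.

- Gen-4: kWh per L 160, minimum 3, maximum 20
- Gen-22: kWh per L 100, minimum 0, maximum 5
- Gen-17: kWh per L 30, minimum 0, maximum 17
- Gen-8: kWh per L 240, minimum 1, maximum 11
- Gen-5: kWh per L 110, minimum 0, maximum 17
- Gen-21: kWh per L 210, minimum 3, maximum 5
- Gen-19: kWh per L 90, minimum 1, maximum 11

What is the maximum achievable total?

10400

Meeting every minimum uses 3+0+0+1+0+3+1 = 8 L, leaving 66.
Order the generators by kWh per L: Gen-8 240 > Gen-21 210 > Gen-4 160 > Gen-5 110 > Gen-22 100 > Gen-19 90 > Gen-17 30.
Give Gen-8 10 more to hit its cap of 11 — 56 left.
Gen-21 takes 2 more to reach its cap of 5 — 54 left.
Gen-4 takes 17 more to reach its cap of 20 — 37 left.
Gen-5: +17 to 17 (cap) — 20 left.
Gen-22: +5 to 5 (cap) — 15 left.
Give Gen-19 10 more to hit its cap of 11 — 5 left.
Only 5 left; Gen-17 takes them to reach 5.
Total = 160×20 + 100×5 + 30×5 + 240×11 + 110×17 + 210×5 + 90×11 = 10400.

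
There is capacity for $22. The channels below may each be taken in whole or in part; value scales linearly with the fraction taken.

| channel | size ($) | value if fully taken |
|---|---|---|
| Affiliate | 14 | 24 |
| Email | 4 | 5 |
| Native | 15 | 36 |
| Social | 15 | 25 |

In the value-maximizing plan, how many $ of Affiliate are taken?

7

Rank by value-to-size ratio: Native 36/15≈2.4, Affiliate 24/14≈1.71, Social 25/15≈1.67, Email 5/4≈1.25.
Native: take in full, 15 $ for value 36 ; 7 left.
Only 7 $ remain; take 7/14 of Affiliate for value 24×7/14 = 12.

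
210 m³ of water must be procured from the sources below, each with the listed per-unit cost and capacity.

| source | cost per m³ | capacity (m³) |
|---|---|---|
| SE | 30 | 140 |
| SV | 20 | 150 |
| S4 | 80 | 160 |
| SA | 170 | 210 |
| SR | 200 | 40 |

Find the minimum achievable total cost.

Fill from the cheapest source first.
Take 150 from SV at 20 ; need 60 more.
SE at 30: take 60 of its 140 ; requirement met.
S4, SA, SR: unused.
Cost = 150×20 + 60×30 = 4800.

4800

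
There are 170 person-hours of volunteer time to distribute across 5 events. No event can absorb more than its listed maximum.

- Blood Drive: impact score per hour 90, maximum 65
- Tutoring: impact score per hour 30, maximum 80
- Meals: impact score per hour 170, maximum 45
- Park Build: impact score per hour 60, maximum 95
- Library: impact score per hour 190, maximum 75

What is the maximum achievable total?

Highest impact score per hour first: Library 190 > Meals 170 > Blood Drive 90 > Park Build 60 > Tutoring 30.
Give Library 75 to hit its cap of 75 — 95 left.
Give Meals 45 to hit its cap of 45 — 50 left.
Blood Drive: +50 (room for 65) → 50. Pool exhausted.
Total = 90×50 + 170×45 + 190×75 = 26400.

26400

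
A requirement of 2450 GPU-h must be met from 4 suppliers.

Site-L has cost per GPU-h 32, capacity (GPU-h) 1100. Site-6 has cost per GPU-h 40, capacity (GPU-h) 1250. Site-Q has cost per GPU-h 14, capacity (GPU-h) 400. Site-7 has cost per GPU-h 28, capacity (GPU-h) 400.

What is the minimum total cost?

Cheapest first:
Site-Q (14): use full 400 — 2050 GPU-h to go.
Site-7 at 28: take all 400 GPU-h — 1650 still needed.
Take 1100 from Site-L at 32 — need 550 more.
Take 550 from Site-6 at 40 to finish.
Cost = 400×14 + 400×28 + 1100×32 + 550×40 = 74000.

74000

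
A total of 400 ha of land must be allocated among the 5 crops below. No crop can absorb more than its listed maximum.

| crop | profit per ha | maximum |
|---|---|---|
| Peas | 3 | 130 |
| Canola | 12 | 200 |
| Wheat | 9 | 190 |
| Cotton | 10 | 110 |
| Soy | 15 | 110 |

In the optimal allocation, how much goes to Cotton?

Order the crops by profit per ha: Soy 15 > Canola 12 > Cotton 10 > Wheat 9 > Peas 3.
Soy: +110 to 110 (cap) — 290 left.
Give Canola 200 to hit its cap of 200 — 90 left.
Only 90 left; Cotton takes them to reach 90.

90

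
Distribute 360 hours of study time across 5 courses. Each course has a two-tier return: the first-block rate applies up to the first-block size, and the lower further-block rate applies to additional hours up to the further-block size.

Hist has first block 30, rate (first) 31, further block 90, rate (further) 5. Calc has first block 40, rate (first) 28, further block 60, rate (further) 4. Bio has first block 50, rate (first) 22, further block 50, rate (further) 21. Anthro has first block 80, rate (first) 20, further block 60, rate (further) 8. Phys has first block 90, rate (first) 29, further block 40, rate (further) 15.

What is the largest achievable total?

Rank every tier by rate: Hist/T1 31 > Phys/T1 29 > Calc/T1 28 > Bio/T1 22 > Bio/T2 21 > Anthro/T1 20 > Phys/T2 15 > Anthro/T2 8 > Hist/T2 5 > Calc/T2 4.
Hist/T1 (31): +30 ; 330 left.
Fill Phys T1 block (90 at 29) ; 240 left.
Calc/T1 (28): +40 ; 200 left.
Bio/T1 (22): +50 ; 150 left.
Bio T2 at 21: fill all 50 ; 100 left.
Fill Anthro T1 block (80 at 20) ; 20 left.
Phys T2 at 15: only 20 left, fill 20.
Total = 31×30 + 29×90 + 28×40 + 22×50 + 21×50 + 20×80 + 15×20 = 8710.

8710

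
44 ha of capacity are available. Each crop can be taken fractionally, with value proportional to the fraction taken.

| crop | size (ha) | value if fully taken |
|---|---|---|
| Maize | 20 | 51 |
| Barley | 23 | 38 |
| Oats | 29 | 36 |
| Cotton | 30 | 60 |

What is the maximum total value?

99

Best value per unit of size first: Maize 51/20≈2.55, Cotton 60/30≈2, Barley 38/23≈1.65, Oats 36/29≈1.24.
All 20 ha of Maize fit (value 51) → 24 remain.
24 ha left: a 24/30 share of Cotton gives 60×24/30 = 48.
Total value = 99.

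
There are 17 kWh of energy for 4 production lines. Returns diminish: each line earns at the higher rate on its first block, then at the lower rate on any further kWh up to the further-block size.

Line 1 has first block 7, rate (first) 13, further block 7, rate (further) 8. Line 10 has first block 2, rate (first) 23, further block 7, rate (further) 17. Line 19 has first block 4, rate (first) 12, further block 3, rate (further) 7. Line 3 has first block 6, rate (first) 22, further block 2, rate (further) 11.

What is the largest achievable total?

Order all 8 blocks by rate: Line 10/T1 23 > Line 3/T1 22 > Line 10/T2 17 > Line 1/T1 13 > Line 19/T1 12 > Line 3/T2 11 > Line 1/T2 8 > Line 19/T2 7.
Fill Line 10 T1 block (2 at 23) → 15 left.
Line 3 T1 at 22: fill all 6 → 9 left.
Line 10 T2 at 17: fill all 7 → 2 left.
Line 1 T1 at 13: only 2 left, fill 2.
Total = 23×2 + 22×6 + 17×7 + 13×2 = 323.

323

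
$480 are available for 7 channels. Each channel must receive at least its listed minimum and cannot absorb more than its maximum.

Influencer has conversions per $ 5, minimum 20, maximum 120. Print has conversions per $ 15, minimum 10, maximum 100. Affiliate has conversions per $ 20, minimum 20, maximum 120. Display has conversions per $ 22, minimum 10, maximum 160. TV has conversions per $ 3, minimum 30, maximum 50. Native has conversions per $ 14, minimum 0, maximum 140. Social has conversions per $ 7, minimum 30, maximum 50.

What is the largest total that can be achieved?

Meeting every minimum uses 20+10+20+10+30+0+30 = 120 $, leaving 360.
Order the channels by conversions per $: Display 22 > Affiliate 20 > Print 15 > Native 14 > Social 7 > Influencer 5 > TV 3.
Display: +150 to 160 (cap) — 210 left.
Affiliate takes 100 more to reach its cap of 120 — 110 left.
Print takes 90 more to reach its cap of 100 — 20 left.
Only 20 left; Native takes them to reach 20.
Total = 5×20 + 15×100 + 20×120 + 22×160 + 3×30 + 14×20 + 7×30 = 8100.

8100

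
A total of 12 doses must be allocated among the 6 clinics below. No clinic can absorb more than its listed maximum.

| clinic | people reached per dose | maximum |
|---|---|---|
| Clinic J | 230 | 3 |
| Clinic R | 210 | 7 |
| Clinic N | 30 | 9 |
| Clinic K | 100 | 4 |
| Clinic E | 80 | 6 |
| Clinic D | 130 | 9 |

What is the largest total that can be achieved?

2420

Order the clinics by people reached per dose: Clinic J 230 > Clinic R 210 > Clinic D 130 > Clinic K 100 > Clinic E 80 > Clinic N 30.
Clinic J takes 3 to reach its cap of 3 — 9 left.
Clinic R: +7 to 7 (cap) — 2 left.
Clinic D has room for 9 but only 2 remain, so it gets 2.
Total = 230×3 + 210×7 + 130×2 = 2420.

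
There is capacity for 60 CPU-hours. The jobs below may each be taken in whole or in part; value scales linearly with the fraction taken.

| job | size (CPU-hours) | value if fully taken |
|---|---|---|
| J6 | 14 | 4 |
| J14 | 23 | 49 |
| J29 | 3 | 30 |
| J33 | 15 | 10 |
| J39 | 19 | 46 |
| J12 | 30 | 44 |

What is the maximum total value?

Rank by value-to-size ratio: J29 30/3≈10, J39 46/19≈2.42, J14 49/23≈2.13, J12 44/30≈1.47, J33 10/15≈0.667, J6 4/14≈0.286.
Take all of J29 (3 CPU-hours, value 30) → 57 CPU-hours left.
All 19 CPU-hours of J39 fit (value 46) → 38 remain.
Take all of J14 (23 CPU-hours, value 49) → 15 CPU-hours left.
Only 15 CPU-hours remain; take 15/30 of J12 for value 44×15/30 = 22.
Total value = 147.

147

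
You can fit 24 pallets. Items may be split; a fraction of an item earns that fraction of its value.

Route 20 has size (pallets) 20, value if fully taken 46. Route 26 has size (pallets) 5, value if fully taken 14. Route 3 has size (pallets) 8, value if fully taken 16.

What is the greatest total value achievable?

Rank by value-to-size ratio: Route 26 14/5≈2.8, Route 20 46/20≈2.3, Route 3 16/8≈2.
Take all of Route 26 (5 pallets, value 14) → 19 pallets left.
Fill the last 19 pallets with part of Route 20: 19/20 of it earns 43.7.
Total value = 57.7.

57.7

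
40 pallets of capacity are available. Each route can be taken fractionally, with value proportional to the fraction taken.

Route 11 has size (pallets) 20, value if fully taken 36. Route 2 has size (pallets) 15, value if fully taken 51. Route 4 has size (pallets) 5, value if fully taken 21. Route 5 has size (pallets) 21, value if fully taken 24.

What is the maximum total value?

Rank by value-to-size ratio: Route 4 21/5≈4.2, Route 2 51/15≈3.4, Route 11 36/20≈1.8, Route 5 24/21≈1.14.
Take all of Route 4 (5 pallets, value 21) — 35 pallets left.
All 15 pallets of Route 2 fit (value 51) — 20 remain.
Take all of Route 11 (20 pallets, value 36) — 0 pallets left.
Total value = 108.

108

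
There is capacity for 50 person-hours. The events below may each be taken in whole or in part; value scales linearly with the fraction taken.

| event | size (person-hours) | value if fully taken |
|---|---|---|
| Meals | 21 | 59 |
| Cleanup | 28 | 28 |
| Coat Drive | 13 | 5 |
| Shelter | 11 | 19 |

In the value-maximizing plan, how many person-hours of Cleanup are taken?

Sort by value density: Meals 59/21≈2.81, Shelter 19/11≈1.73, Cleanup 28/28≈1, Coat Drive 5/13≈0.385.
All 21 person-hours of Meals fit (value 59) — 29 remain.
All 11 person-hours of Shelter fit (value 19) — 18 remain.
18 person-hours left: a 18/28 share of Cleanup gives 28×18/28 = 18.

18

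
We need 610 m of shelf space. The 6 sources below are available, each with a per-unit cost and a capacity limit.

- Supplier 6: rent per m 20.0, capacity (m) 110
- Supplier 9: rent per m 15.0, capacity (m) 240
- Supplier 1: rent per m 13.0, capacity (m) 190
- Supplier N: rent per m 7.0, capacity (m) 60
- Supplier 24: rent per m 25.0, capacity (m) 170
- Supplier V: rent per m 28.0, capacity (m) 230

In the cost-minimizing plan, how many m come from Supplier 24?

10

Fill from the cheapest source first.
Supplier N (7.0): use full 60 ; 550 m to go.
Supplier 1 at 13.0: take all 190 m ; 360 still needed.
Supplier 9 at 15.0: take all 240 m ; 120 still needed.
Supplier 6 (20.0): use full 110 ; 10 m to go.
Take 10 from Supplier 24 at 25.0 to finish.
Supplier V: unused.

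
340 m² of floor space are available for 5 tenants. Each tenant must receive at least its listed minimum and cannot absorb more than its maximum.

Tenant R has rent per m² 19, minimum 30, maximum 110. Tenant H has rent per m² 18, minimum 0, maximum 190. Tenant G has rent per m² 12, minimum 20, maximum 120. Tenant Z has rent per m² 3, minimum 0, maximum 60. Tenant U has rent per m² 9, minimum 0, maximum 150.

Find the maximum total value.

5990

Meeting every minimum uses 30+0+20+0+0 = 50 m², leaving 290.
Rank by rent per m²: Tenant R 19 > Tenant H 18 > Tenant G 12 > Tenant U 9 > Tenant Z 3.
Tenant R: +80 to 110 (cap) — 210 left.
Give Tenant H 190 more to hit its cap of 190 — 20 left.
Tenant G: +20 (room for 100) → 40. Pool exhausted.
Total = 19×110 + 18×190 + 12×40 = 5990.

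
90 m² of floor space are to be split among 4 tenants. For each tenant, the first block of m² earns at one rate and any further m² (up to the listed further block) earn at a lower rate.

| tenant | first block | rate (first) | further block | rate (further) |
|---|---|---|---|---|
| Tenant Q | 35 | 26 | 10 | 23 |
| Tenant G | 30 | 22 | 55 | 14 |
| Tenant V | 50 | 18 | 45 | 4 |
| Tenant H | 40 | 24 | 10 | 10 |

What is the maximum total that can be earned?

Rank every tier by rate: Tenant Q/first 26 > Tenant H/first 24 > Tenant Q/second 23 > Tenant G/first 22 > Tenant V/first 18 > Tenant G/second 14 > Tenant H/second 10 > Tenant V/second 4.
Fill Tenant Q first block (35 at 26) — 55 left.
Tenant H/first (24): +40 — 15 left.
Tenant Q/second (23): +10 — 5 left.
Tenant G first at 22: only 5 left, fill 5.
Total = 26×35 + 24×40 + 23×10 + 22×5 = 2210.

2210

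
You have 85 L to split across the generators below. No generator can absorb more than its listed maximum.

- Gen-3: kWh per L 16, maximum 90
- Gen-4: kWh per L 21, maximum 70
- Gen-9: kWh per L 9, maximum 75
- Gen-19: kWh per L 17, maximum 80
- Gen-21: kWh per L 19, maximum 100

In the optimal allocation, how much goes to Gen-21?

15

Rank by kWh per L: Gen-4 21 > Gen-21 19 > Gen-19 17 > Gen-3 16 > Gen-9 9.
Gen-4: +70 to 70 (cap) ; 15 left.
Gen-21: +15 (room for 100) → 15. Pool exhausted.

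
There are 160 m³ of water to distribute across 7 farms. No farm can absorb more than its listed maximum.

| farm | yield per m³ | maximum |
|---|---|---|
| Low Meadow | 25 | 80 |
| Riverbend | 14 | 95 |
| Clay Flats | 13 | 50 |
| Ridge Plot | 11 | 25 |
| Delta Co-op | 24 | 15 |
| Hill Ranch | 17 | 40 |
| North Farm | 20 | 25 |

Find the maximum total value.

3540

Highest yield per m³ first: Low Meadow 25 > Delta Co-op 24 > North Farm 20 > Hill Ranch 17 > Riverbend 14 > Clay Flats 13 > Ridge Plot 11.
Give Low Meadow 80 to hit its cap of 80 → 80 left.
Delta Co-op takes 15 to reach its cap of 15 → 65 left.
Give North Farm 25 to hit its cap of 25 → 40 left.
Give Hill Ranch 40 to hit its cap of 40 → 0 left.
Total = 25×80 + 24×15 + 17×40 + 20×25 = 3540.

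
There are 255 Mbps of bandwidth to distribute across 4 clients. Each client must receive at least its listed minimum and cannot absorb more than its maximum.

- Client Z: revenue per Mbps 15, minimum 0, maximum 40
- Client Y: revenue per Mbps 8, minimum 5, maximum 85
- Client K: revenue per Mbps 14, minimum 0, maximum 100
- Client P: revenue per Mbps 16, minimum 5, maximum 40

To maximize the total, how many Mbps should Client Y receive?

75

Meeting every minimum uses 0+5+0+5 = 10 Mbps, leaving 245.
Highest revenue per Mbps first: Client P 16 > Client Z 15 > Client K 14 > Client Y 8.
Client P takes 35 more to reach its cap of 40 — 210 left.
Client Z: +40 to 40 (cap) — 170 left.
Client K takes 100 more to reach its cap of 100 — 70 left.
Client Y has room for 80 more but only 70 remain, so it gets 75.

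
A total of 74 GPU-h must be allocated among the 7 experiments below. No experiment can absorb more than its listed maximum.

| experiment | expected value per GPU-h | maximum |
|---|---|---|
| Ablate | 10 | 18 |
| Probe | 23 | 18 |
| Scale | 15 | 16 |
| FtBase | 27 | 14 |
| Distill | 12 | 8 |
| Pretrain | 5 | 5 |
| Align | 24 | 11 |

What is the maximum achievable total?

1462

Rank by expected value per GPU-h: FtBase 27 > Align 24 > Probe 23 > Scale 15 > Distill 12 > Ablate 10 > Pretrain 5.
FtBase takes 14 to reach its cap of 14 — 60 left.
Give Align 11 to hit its cap of 11 — 49 left.
Probe takes 18 to reach its cap of 18 — 31 left.
Scale takes 16 to reach its cap of 16 — 15 left.
Distill takes 8 to reach its cap of 8 — 7 left.
Only 7 left; Ablate takes them to reach 7.
Total = 10×7 + 23×18 + 15×16 + 27×14 + 12×8 + 24×11 = 1462.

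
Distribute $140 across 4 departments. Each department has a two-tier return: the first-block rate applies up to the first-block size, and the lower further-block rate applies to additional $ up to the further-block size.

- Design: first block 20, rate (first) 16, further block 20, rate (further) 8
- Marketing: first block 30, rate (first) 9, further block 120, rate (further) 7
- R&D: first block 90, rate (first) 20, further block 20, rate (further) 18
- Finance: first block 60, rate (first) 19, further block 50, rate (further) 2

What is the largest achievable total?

2750

Treat each block as its own option and order by rate: R&D/tier1 20 > Finance/tier1 19 > R&D/tier2 18 > Design/tier1 16 > Marketing/tier1 9 > Design/tier2 8 > Marketing/tier2 7 > Finance/tier2 2.
R&D/tier1 (20): +90 — 50 left.
Finance/tier1: +50 of 60 at 19; pool empty.
Total = 20×90 + 19×50 = 2750.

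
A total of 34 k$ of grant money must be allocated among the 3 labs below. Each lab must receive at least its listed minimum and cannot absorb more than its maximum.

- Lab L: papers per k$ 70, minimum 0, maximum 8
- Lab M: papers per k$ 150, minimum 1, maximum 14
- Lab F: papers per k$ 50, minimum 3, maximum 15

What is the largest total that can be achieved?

3260

Meeting every minimum uses 0+1+3 = 4 k$, leaving 30.
Order the labs by papers per k$: Lab M 150 > Lab L 70 > Lab F 50.
Lab M takes 13 more to reach its cap of 14 → 17 left.
Give Lab L 8 more to hit its cap of 8 → 9 left.
Lab F has room for 12 more but only 9 remain, so it gets 12.
Total = 70×8 + 150×14 + 50×12 = 3260.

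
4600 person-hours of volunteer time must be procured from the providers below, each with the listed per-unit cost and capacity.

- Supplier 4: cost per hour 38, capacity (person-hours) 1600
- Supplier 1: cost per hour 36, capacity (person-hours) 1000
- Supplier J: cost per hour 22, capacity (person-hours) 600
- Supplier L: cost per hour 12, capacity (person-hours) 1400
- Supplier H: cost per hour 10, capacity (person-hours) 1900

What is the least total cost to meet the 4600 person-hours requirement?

74200

Fill from the cheapest provider first.
Supplier H at 10: take all 1900 person-hours ; 2700 still needed.
Take 1400 from Supplier L at 12 ; need 1300 more.
Take 600 from Supplier J at 22 ; need 700 more.
Supplier 1 (36): take the remaining 700 ; done.
Supplier 4: unused.
Cost = 1900×10 + 1400×12 + 600×22 + 700×36 = 74200.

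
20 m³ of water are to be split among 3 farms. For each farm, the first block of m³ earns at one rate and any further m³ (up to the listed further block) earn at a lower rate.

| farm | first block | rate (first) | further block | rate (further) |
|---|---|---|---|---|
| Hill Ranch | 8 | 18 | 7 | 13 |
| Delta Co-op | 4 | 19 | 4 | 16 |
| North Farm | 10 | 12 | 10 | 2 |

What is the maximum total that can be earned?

Rank every tier by rate: Delta Co-op/tier1 19 > Hill Ranch/tier1 18 > Delta Co-op/tier2 16 > Hill Ranch/tier2 13 > North Farm/tier1 12 > North Farm/tier2 2.
Delta Co-op/tier1 (19): +4 ; 16 left.
Fill Hill Ranch tier1 block (8 at 18) ; 8 left.
Delta Co-op/tier2 (16): +4 ; 4 left.
4 remain; put them into Hill Ranch tier2 at 13.
Total = 19×4 + 18×8 + 16×4 + 13×4 = 336.

336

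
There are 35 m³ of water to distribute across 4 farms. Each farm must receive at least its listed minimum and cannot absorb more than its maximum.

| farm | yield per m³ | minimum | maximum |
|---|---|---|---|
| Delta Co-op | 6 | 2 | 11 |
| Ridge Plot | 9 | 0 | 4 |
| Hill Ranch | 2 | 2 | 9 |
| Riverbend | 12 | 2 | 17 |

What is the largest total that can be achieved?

Meeting every minimum uses 2+0+2+2 = 6 m³, leaving 29.
Highest yield per m³ first: Riverbend 12 > Ridge Plot 9 > Delta Co-op 6 > Hill Ranch 2.
Riverbend takes 15 more to reach its cap of 17 ; 14 left.
Give Ridge Plot 4 more to hit its cap of 4 ; 10 left.
Give Delta Co-op 9 more to hit its cap of 11 ; 1 left.
Hill Ranch: +1 (room for 7) → 3. Pool exhausted.
Total = 6×11 + 9×4 + 2×3 + 12×17 = 312.

312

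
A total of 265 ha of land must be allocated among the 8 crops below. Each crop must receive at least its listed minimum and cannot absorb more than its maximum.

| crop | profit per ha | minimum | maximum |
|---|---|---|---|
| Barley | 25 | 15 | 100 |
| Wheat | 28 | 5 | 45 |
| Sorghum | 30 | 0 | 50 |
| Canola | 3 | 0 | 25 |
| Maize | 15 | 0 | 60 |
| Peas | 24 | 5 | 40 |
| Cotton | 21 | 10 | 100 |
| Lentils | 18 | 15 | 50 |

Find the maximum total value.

6805

Meeting every minimum uses 15+5+0+0+0+5+10+15 = 50 ha, leaving 215.
Rank by profit per ha: Sorghum 30 > Wheat 28 > Barley 25 > Peas 24 > Cotton 21 > Lentils 18 > Maize 15 > Canola 3.
Sorghum takes 50 more to reach its cap of 50 → 165 left.
Give Wheat 40 more to hit its cap of 45 → 125 left.
Barley: +85 to 100 (cap) → 40 left.
Peas: +35 to 40 (cap) → 5 left.
Cotton: +5 (room for 90) → 15. Pool exhausted.
Total = 25×100 + 28×45 + 30×50 + 24×40 + 21×15 + 18×15 = 6805.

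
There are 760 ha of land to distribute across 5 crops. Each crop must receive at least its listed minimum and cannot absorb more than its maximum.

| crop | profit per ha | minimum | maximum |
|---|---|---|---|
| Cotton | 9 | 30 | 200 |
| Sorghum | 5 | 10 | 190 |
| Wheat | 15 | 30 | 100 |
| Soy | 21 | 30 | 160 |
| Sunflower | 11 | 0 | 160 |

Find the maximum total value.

9120

Meeting every minimum uses 30+10+30+30+0 = 100 ha, leaving 660.
Rank by profit per ha: Soy 21 > Wheat 15 > Sunflower 11 > Cotton 9 > Sorghum 5.
Soy takes 130 more to reach its cap of 160 ; 530 left.
Wheat: +70 to 100 (cap) ; 460 left.
Give Sunflower 160 more to hit its cap of 160 ; 300 left.
Cotton takes 170 more to reach its cap of 200 ; 130 left.
Only 130 left; Sorghum takes them to reach 140.
Total = 9×200 + 5×140 + 15×100 + 21×160 + 11×160 = 9120.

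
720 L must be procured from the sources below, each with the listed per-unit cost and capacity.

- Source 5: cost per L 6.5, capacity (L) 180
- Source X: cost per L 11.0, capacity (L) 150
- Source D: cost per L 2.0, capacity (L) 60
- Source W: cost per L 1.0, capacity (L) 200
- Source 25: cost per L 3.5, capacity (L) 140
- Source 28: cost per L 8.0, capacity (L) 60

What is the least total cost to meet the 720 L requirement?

Fill from the cheapest source first.
Take 200 from Source W at 1.0 — need 520 more.
Source D at 2.0: take all 60 L — 460 still needed.
Source 25 (3.5): use full 140 — 320 L to go.
Source 5 (6.5): use full 180 — 140 L to go.
Source 28 at 8.0: take all 60 L — 80 still needed.
Source X at 11.0: take 80 of its 150 — requirement met.
Cost = 200×1.0 + 60×2.0 + 140×3.5 + 180×6.5 + 60×8.0 + 80×11.0 = 3340.

3340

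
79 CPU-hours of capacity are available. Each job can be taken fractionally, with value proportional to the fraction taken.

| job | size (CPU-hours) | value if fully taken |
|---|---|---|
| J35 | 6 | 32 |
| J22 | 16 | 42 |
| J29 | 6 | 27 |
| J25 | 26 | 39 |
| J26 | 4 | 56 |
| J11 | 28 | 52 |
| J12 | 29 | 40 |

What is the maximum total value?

237.5

Rank by value-to-size ratio: J26 56/4≈14, J35 32/6≈5.33, J29 27/6≈4.5, J22 42/16≈2.62, J11 52/28≈1.86, J25 39/26≈1.5, J12 40/29≈1.38.
All 4 CPU-hours of J26 fit (value 56) — 75 remain.
Take all of J35 (6 CPU-hours, value 32) — 69 CPU-hours left.
All 6 CPU-hours of J29 fit (value 27) — 63 remain.
All 16 CPU-hours of J22 fit (value 42) — 47 remain.
J11: take in full, 28 CPU-hours for value 52 — 19 left.
19 CPU-hours left: a 19/26 share of J25 gives 39×19/26 = 28.5.
Total value = 237.5.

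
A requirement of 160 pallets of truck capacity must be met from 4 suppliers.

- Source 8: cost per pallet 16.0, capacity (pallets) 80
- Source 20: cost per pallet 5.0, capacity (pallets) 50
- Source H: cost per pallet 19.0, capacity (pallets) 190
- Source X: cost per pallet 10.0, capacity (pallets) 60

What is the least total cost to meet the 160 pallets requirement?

1650

Use suppliers in increasing cost order.
Take 50 from Source 20 at 5.0 → need 110 more.
Take 60 from Source X at 10.0 → need 50 more.
Take 50 from Source 8 at 16.0 to finish.
Source H: unused.
Cost = 50×5.0 + 60×10.0 + 50×16.0 = 1650.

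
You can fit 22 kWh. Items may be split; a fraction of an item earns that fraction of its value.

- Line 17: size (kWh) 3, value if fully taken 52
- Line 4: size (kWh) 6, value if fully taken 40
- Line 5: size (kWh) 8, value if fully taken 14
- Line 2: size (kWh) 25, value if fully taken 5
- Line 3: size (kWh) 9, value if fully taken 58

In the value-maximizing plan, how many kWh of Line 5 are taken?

4

Best value per unit of size first: Line 17 52/3≈17.3, Line 4 40/6≈6.67, Line 3 58/9≈6.44, Line 5 14/8≈1.75, Line 2 5/25≈0.2.
All 3 kWh of Line 17 fit (value 52) ; 19 remain.
All 6 kWh of Line 4 fit (value 40) ; 13 remain.
Take all of Line 3 (9 kWh, value 58) ; 4 kWh left.
Fill the last 4 kWh with part of Line 5: 4/8 of it earns 7.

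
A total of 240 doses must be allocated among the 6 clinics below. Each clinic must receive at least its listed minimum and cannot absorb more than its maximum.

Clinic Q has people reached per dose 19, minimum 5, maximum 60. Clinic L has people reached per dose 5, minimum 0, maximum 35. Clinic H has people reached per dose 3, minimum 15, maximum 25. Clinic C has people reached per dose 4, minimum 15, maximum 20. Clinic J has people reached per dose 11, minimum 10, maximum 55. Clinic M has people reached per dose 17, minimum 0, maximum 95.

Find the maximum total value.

Meeting every minimum uses 5+0+15+15+10+0 = 45 doses, leaving 195.
Rank by people reached per dose: Clinic Q 19 > Clinic M 17 > Clinic J 11 > Clinic L 5 > Clinic C 4 > Clinic H 3.
Give Clinic Q 55 more to hit its cap of 60 ; 140 left.
Give Clinic M 95 more to hit its cap of 95 ; 45 left.
Clinic J: +45 to 55 (cap) ; 0 left.
Total = 19×60 + 3×15 + 4×15 + 11×55 + 17×95 = 3465.

3465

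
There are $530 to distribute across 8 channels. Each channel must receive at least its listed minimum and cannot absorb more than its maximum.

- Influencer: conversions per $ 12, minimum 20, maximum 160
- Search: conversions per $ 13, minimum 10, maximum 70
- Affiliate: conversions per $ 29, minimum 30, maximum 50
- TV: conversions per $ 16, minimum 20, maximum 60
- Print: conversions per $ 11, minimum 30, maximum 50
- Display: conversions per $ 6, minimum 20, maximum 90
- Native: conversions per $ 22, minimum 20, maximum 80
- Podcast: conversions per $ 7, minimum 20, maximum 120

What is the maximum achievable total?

7950

Meeting every minimum uses 20+10+30+20+30+20+20+20 = 170 $, leaving 360.
Highest conversions per $ first: Affiliate 29 > Native 22 > TV 16 > Search 13 > Influencer 12 > Print 11 > Podcast 7 > Display 6.
Give Affiliate 20 more to hit its cap of 50 — 340 left.
Native: +60 to 80 (cap) — 280 left.
TV takes 40 more to reach its cap of 60 — 240 left.
Give Search 60 more to hit its cap of 70 — 180 left.
Give Influencer 140 more to hit its cap of 160 — 40 left.
Give Print 20 more to hit its cap of 50 — 20 left.
Podcast has room for 100 more but only 20 remain, so it gets 40.
Total = 12×160 + 13×70 + 29×50 + 16×60 + 11×50 + 6×20 + 22×80 + 7×40 = 7950.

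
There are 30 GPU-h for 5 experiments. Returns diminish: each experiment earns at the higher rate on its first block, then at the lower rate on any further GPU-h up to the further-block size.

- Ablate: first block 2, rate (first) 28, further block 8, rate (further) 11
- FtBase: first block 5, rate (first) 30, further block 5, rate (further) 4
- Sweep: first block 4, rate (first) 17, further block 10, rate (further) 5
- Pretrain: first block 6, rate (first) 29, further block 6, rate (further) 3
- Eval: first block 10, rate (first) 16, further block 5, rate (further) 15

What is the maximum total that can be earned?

Rank every tier by rate: FtBase/T1 30 > Pretrain/T1 29 > Ablate/T1 28 > Sweep/T1 17 > Eval/T1 16 > Eval/T2 15 > Ablate/T2 11 > Sweep/T2 5 > FtBase/T2 4 > Pretrain/T2 3.
FtBase/T1 (30): +5 → 25 left.
Fill Pretrain T1 block (6 at 29) → 19 left.
Ablate T1 at 28: fill all 2 → 17 left.
Sweep/T1 (17): +4 → 13 left.
Eval T1 at 16: fill all 10 → 3 left.
Eval/T2: +3 of 5 at 15; pool empty.
Total = 30×5 + 29×6 + 28×2 + 17×4 + 16×10 + 15×3 = 653.

653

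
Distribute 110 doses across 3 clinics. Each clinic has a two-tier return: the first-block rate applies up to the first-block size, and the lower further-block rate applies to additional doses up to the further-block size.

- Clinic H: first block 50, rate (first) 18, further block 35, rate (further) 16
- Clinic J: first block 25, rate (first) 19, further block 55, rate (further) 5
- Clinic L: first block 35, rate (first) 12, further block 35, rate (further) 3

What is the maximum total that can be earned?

1935

Order all 6 blocks by rate: Clinic J/T1 19 > Clinic H/T1 18 > Clinic H/T2 16 > Clinic L/T1 12 > Clinic J/T2 5 > Clinic L/T2 3.
Fill Clinic J T1 block (25 at 19) — 85 left.
Clinic H/T1 (18): +50 — 35 left.
Clinic H T2 at 16: fill all 35 — 0 left.
Total = 19×25 + 18×50 + 16×35 = 1935.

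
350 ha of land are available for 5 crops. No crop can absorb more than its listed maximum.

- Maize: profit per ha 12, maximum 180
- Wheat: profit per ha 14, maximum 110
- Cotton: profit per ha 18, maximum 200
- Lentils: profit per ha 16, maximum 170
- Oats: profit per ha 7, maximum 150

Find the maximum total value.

6000

Highest profit per ha first: Cotton 18 > Lentils 16 > Wheat 14 > Maize 12 > Oats 7.
Give Cotton 200 to hit its cap of 200 → 150 left.
Lentils: +150 (room for 170) → 150. Pool exhausted.
Total = 18×200 + 16×150 = 6000.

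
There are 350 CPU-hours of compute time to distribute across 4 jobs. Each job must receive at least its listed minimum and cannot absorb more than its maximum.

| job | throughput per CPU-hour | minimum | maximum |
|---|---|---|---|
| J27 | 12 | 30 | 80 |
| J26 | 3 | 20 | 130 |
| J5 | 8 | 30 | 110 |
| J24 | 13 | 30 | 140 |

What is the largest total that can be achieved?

3720

Meeting every minimum uses 30+20+30+30 = 110 CPU-hours, leaving 240.
Order the jobs by throughput per CPU-hour: J24 13 > J27 12 > J5 8 > J26 3.
Give J24 110 more to hit its cap of 140 ; 130 left.
J27: +50 to 80 (cap) ; 80 left.
Give J5 80 more to hit its cap of 110 ; 0 left.
Total = 12×80 + 3×20 + 8×110 + 13×140 = 3720.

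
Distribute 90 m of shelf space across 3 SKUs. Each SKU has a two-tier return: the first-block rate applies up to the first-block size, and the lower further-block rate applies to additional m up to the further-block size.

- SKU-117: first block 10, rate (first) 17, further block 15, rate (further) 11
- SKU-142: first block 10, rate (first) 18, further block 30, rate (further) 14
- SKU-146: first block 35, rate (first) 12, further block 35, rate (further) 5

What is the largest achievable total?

Treat each block as its own option and order by rate: SKU-142/T1 18 > SKU-117/T1 17 > SKU-142/T2 14 > SKU-146/T1 12 > SKU-117/T2 11 > SKU-146/T2 5.
SKU-142 T1 at 18: fill all 10 — 80 left.
Fill SKU-117 T1 block (10 at 17) — 70 left.
SKU-142 T2 at 14: fill all 30 — 40 left.
SKU-146/T1 (12): +35 — 5 left.
SKU-117 T2 at 11: only 5 left, fill 5.
Total = 18×10 + 17×10 + 14×30 + 12×35 + 11×5 = 1245.

1245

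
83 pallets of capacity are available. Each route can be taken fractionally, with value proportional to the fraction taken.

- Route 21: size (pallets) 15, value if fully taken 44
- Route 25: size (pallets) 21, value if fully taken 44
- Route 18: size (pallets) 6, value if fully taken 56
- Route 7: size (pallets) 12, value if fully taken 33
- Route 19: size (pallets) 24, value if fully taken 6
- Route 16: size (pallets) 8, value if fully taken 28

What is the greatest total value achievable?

210.25

Rank by value-to-size ratio: Route 18 56/6≈9.33, Route 16 28/8≈3.5, Route 21 44/15≈2.93, Route 7 33/12≈2.75, Route 25 44/21≈2.1, Route 19 6/24≈0.25.
Route 18: take in full, 6 pallets for value 56 — 77 left.
Route 16: take in full, 8 pallets for value 28 — 69 left.
All 15 pallets of Route 21 fit (value 44) — 54 remain.
All 12 pallets of Route 7 fit (value 33) — 42 remain.
Route 25: take in full, 21 pallets for value 44 — 21 left.
21 pallets left: a 21/24 share of Route 19 gives 6×21/24 = 5.25.
Total value = 210.25.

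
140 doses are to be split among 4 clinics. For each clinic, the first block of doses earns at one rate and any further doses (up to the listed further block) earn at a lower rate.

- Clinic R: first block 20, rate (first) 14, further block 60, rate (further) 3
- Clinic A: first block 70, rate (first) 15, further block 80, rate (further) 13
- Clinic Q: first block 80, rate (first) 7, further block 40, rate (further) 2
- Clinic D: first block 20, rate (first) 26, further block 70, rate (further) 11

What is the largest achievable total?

Order all 8 blocks by rate: Clinic D/tier1 26 > Clinic A/tier1 15 > Clinic R/tier1 14 > Clinic A/tier2 13 > Clinic D/tier2 11 > Clinic Q/tier1 7 > Clinic R/tier2 3 > Clinic Q/tier2 2.
Clinic D/tier1 (26): +20 — 120 left.
Clinic A/tier1 (15): +70 — 50 left.
Clinic R/tier1 (14): +20 — 30 left.
30 remain; put them into Clinic A tier2 at 13.
Total = 26×20 + 15×70 + 14×20 + 13×30 = 2240.

2240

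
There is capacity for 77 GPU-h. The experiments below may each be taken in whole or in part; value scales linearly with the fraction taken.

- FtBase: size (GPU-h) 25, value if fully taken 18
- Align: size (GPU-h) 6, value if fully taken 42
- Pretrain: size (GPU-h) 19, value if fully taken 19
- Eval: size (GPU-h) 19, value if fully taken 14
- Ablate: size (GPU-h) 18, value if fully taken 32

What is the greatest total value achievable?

117.8

Sort by value density: Align 42/6≈7, Ablate 32/18≈1.78, Pretrain 19/19≈1, Eval 14/19≈0.737, FtBase 18/25≈0.72.
All 6 GPU-h of Align fit (value 42) — 71 remain.
All 18 GPU-h of Ablate fit (value 32) — 53 remain.
Take all of Pretrain (19 GPU-h, value 19) — 34 GPU-h left.
All 19 GPU-h of Eval fit (value 14) — 15 remain.
15 GPU-h left: a 15/25 share of FtBase gives 18×15/25 = 10.8.
Total value = 117.8.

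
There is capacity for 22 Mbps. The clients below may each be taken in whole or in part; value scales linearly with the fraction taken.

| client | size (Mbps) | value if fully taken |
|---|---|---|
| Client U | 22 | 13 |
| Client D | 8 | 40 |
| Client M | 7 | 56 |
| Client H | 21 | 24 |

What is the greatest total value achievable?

104

Best value per unit of size first: Client M 56/7≈8, Client D 40/8≈5, Client H 24/21≈1.14, Client U 13/22≈0.591.
All 7 Mbps of Client M fit (value 56) ; 15 remain.
Take all of Client D (8 Mbps, value 40) ; 7 Mbps left.
Fill the last 7 Mbps with part of Client H: 7/21 of it earns 8.
Total value = 104.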